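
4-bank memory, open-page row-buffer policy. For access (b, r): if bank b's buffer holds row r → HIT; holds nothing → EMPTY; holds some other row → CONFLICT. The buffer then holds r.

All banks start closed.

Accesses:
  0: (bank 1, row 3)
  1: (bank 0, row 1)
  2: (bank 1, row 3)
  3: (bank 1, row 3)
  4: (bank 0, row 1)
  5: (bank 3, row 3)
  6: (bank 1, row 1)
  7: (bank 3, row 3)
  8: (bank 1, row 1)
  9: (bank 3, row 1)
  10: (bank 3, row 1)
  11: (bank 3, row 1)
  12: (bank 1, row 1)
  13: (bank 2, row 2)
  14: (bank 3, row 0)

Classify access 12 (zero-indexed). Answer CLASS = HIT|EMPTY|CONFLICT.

#0 (1,3) E
#1 (0,1) E
#2 (1,3) H  (was 3)
#3 (1,3) H  (was 3)
#4 (0,1) H  (was 1)
#5 (3,3) E
#6 (1,1) C  (was 3)
#7 (3,3) H  (was 3)
#8 (1,1) H  (was 1)
#9 (3,1) C  (was 3)
#10 (3,1) H  (was 1)
#11 (3,1) H  (was 1)
#12 (1,1) H  (was 1)
#13 (2,2) E
#14 (3,0) C  (was 1)

CLASS = HIT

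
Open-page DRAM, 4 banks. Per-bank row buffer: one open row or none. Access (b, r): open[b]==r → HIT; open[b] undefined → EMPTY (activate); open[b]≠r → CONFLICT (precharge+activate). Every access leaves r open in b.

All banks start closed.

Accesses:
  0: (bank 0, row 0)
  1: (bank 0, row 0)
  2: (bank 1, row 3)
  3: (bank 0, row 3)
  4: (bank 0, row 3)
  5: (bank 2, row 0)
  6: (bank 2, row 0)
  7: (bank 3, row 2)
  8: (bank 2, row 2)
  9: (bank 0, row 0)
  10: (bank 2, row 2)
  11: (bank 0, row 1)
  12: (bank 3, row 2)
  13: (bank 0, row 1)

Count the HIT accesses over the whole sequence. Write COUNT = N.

COUNT = 6

0: bank 0 row 0 — prev None → EMPTY
1: bank 0 row 0 — prev 0 → HIT
2: bank 1 row 3 — prev None → EMPTY
3: bank 0 row 3 — prev 0 → CONFLICT
4: bank 0 row 3 — prev 3 → HIT
5: bank 2 row 0 — prev None → EMPTY
6: bank 2 row 0 — prev 0 → HIT
7: bank 3 row 2 — prev None → EMPTY
8: bank 2 row 2 — prev 0 → CONFLICT
9: bank 0 row 0 — prev 3 → CONFLICT
10: bank 2 row 2 — prev 2 → HIT
11: bank 0 row 1 — prev 0 → CONFLICT
12: bank 3 row 2 — prev 2 → HIT
13: bank 0 row 1 — prev 1 → HIT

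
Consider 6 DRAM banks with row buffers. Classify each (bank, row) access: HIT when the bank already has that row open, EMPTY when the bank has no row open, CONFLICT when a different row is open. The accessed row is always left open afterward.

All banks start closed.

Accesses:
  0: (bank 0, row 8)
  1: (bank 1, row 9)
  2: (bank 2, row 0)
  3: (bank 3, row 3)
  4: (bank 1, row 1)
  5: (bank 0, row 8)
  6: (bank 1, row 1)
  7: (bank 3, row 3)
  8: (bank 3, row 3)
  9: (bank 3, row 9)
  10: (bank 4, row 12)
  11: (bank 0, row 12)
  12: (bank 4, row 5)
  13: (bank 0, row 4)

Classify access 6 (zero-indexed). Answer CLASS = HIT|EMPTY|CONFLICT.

step 0: bank0 None->8 [EMPTY]
step 1: bank1 None->9 [EMPTY]
step 2: bank2 None->0 [EMPTY]
step 3: bank3 None->3 [EMPTY]
step 4: bank1 9->1 [CONFLICT]
step 5: bank0 8->8 [HIT]
step 6: bank1 1->1 [HIT]
step 7: bank3 3->3 [HIT]
step 8: bank3 3->3 [HIT]
step 9: bank3 3->9 [CONFLICT]
step 10: bank4 None->12 [EMPTY]
step 11: bank0 8->12 [CONFLICT]
step 12: bank4 12->5 [CONFLICT]
step 13: bank0 12->4 [CONFLICT]

CLASS = HIT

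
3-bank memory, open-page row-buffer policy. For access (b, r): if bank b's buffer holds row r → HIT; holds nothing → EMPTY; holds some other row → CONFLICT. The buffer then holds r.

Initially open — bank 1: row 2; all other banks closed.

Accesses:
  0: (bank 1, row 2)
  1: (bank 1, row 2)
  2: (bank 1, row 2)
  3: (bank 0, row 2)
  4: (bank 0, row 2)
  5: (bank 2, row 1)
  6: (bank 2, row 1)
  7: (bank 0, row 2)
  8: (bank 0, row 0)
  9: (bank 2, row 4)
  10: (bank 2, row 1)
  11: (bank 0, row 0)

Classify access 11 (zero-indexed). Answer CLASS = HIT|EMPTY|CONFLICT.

CLASS = HIT

  [0] b1 r2: had r2 ⇒ H
  [1] b1 r2: had r2 ⇒ H
  [2] b1 r2: had r2 ⇒ H
  [3] b0 r2: no row ⇒ E
  [4] b0 r2: had r2 ⇒ H
  [5] b2 r1: no row ⇒ E
  [6] b2 r1: had r1 ⇒ H
  [7] b0 r2: had r2 ⇒ H
  [8] b0 r0: had r2 ⇒ C
  [9] b2 r4: had r1 ⇒ C
  [10] b2 r1: had r4 ⇒ C
  [11] b0 r0: had r0 ⇒ H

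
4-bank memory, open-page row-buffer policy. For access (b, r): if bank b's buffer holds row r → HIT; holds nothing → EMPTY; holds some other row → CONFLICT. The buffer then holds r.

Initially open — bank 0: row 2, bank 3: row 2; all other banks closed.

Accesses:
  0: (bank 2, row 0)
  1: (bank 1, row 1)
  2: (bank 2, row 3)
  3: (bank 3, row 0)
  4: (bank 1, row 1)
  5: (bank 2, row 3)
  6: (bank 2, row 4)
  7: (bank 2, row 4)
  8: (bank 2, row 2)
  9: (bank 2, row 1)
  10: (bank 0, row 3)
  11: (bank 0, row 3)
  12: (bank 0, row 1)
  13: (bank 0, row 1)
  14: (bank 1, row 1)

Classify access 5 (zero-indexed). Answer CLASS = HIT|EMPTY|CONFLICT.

  [0] b2 r0: no row ⇒ E
  [1] b1 r1: no row ⇒ E
  [2] b2 r3: had r0 ⇒ C
  [3] b3 r0: had r2 ⇒ C
  [4] b1 r1: had r1 ⇒ H
  [5] b2 r3: had r3 ⇒ H
  [6] b2 r4: had r3 ⇒ C
  [7] b2 r4: had r4 ⇒ H
  [8] b2 r2: had r4 ⇒ C
  [9] b2 r1: had r2 ⇒ C
  [10] b0 r3: had r2 ⇒ C
  [11] b0 r3: had r3 ⇒ H
  [12] b0 r1: had r3 ⇒ C
  [13] b0 r1: had r1 ⇒ H
  [14] b1 r1: had r1 ⇒ H

CLASS = HIT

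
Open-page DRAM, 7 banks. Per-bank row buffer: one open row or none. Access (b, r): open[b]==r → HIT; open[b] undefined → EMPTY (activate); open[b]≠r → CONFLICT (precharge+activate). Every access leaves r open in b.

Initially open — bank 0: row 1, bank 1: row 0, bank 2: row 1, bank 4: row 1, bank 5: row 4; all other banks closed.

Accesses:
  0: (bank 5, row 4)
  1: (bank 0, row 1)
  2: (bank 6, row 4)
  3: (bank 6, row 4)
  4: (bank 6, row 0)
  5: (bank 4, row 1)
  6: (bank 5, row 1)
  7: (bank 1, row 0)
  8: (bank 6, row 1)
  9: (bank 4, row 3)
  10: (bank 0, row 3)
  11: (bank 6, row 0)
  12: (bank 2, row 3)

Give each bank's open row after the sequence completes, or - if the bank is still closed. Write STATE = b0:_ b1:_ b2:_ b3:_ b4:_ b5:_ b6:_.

step 0: bank5 4->4 [HIT]
step 1: bank0 1->1 [HIT]
step 2: bank6 None->4 [EMPTY]
step 3: bank6 4->4 [HIT]
step 4: bank6 4->0 [CONFLICT]
step 5: bank4 1->1 [HIT]
step 6: bank5 4->1 [CONFLICT]
step 7: bank1 0->0 [HIT]
step 8: bank6 0->1 [CONFLICT]
step 9: bank4 1->3 [CONFLICT]
step 10: bank0 1->3 [CONFLICT]
step 11: bank6 1->0 [CONFLICT]
step 12: bank2 1->3 [CONFLICT]

STATE = b0:3 b1:0 b2:3 b3:- b4:3 b5:1 b6:0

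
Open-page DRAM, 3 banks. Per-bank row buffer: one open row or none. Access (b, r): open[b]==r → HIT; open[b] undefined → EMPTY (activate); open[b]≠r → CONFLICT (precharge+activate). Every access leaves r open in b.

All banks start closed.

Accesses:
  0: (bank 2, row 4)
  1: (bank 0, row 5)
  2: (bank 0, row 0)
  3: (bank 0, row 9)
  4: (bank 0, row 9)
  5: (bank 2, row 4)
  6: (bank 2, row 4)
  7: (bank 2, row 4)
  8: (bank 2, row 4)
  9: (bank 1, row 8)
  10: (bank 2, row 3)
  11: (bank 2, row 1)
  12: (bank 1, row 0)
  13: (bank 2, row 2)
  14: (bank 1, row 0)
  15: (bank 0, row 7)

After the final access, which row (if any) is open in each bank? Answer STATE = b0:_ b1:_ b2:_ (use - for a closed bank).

0: bank 2 row 4 — prev None → EMPTY
1: bank 0 row 5 — prev None → EMPTY
2: bank 0 row 0 — prev 5 → CONFLICT
3: bank 0 row 9 — prev 0 → CONFLICT
4: bank 0 row 9 — prev 9 → HIT
5: bank 2 row 4 — prev 4 → HIT
6: bank 2 row 4 — prev 4 → HIT
7: bank 2 row 4 — prev 4 → HIT
8: bank 2 row 4 — prev 4 → HIT
9: bank 1 row 8 — prev None → EMPTY
10: bank 2 row 3 — prev 4 → CONFLICT
11: bank 2 row 1 — prev 3 → CONFLICT
12: bank 1 row 0 — prev 8 → CONFLICT
13: bank 2 row 2 — prev 1 → CONFLICT
14: bank 1 row 0 — prev 0 → HIT
15: bank 0 row 7 — prev 9 → CONFLICT

STATE = b0:7 b1:0 b2:2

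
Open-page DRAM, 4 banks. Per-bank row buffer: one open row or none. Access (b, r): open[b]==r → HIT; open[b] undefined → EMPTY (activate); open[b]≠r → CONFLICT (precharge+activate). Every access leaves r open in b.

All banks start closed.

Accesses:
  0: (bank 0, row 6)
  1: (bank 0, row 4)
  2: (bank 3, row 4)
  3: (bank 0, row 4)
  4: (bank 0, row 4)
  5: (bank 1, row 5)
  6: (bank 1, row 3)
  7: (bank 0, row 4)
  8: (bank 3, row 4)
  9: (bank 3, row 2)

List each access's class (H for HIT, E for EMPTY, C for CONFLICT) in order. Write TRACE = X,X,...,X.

TRACE = E,C,E,H,H,E,C,H,H,C

  [0] b0 r6: no row ⇒ E
  [1] b0 r4: had r6 ⇒ C
  [2] b3 r4: no row ⇒ E
  [3] b0 r4: had r4 ⇒ H
  [4] b0 r4: had r4 ⇒ H
  [5] b1 r5: no row ⇒ E
  [6] b1 r3: had r5 ⇒ C
  [7] b0 r4: had r4 ⇒ H
  [8] b3 r4: had r4 ⇒ H
  [9] b3 r2: had r4 ⇒ C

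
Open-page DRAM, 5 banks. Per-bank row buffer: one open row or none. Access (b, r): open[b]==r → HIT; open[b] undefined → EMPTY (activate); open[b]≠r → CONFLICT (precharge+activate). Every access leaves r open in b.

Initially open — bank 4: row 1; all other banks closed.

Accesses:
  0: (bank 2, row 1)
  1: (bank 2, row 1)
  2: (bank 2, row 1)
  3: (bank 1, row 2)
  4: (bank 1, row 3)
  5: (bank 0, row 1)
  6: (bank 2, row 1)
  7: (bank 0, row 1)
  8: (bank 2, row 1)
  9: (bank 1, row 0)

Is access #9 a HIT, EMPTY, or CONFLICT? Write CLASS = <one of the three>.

CLASS = CONFLICT

step 0: bank2 None->1 [EMPTY]
step 1: bank2 1->1 [HIT]
step 2: bank2 1->1 [HIT]
step 3: bank1 None->2 [EMPTY]
step 4: bank1 2->3 [CONFLICT]
step 5: bank0 None->1 [EMPTY]
step 6: bank2 1->1 [HIT]
step 7: bank0 1->1 [HIT]
step 8: bank2 1->1 [HIT]
step 9: bank1 3->0 [CONFLICT]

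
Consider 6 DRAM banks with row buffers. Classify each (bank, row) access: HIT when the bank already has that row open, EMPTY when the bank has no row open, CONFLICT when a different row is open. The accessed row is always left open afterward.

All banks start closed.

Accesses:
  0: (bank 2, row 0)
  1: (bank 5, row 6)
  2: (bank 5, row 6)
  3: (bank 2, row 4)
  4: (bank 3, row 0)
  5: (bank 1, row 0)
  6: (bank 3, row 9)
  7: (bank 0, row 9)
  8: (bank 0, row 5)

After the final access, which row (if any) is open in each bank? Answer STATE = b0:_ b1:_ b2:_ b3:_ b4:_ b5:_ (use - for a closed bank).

step 0: bank2 None->0 [EMPTY]
step 1: bank5 None->6 [EMPTY]
step 2: bank5 6->6 [HIT]
step 3: bank2 0->4 [CONFLICT]
step 4: bank3 None->0 [EMPTY]
step 5: bank1 None->0 [EMPTY]
step 6: bank3 0->9 [CONFLICT]
step 7: bank0 None->9 [EMPTY]
step 8: bank0 9->5 [CONFLICT]

STATE = b0:5 b1:0 b2:4 b3:9 b4:- b5:6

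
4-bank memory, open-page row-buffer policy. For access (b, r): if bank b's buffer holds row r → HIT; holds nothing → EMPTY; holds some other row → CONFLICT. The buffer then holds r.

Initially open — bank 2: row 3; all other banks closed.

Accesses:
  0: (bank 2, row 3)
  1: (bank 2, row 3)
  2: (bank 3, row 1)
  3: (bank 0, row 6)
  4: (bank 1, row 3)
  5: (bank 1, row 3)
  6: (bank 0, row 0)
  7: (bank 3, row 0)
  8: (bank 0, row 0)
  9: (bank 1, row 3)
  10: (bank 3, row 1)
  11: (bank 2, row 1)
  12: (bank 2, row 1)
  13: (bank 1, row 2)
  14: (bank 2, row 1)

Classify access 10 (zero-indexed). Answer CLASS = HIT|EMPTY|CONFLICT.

step 0: bank2 3->3 [HIT]
step 1: bank2 3->3 [HIT]
step 2: bank3 None->1 [EMPTY]
step 3: bank0 None->6 [EMPTY]
step 4: bank1 None->3 [EMPTY]
step 5: bank1 3->3 [HIT]
step 6: bank0 6->0 [CONFLICT]
step 7: bank3 1->0 [CONFLICT]
step 8: bank0 0->0 [HIT]
step 9: bank1 3->3 [HIT]
step 10: bank3 0->1 [CONFLICT]
step 11: bank2 3->1 [CONFLICT]
step 12: bank2 1->1 [HIT]
step 13: bank1 3->2 [CONFLICT]
step 14: bank2 1->1 [HIT]

CLASS = CONFLICT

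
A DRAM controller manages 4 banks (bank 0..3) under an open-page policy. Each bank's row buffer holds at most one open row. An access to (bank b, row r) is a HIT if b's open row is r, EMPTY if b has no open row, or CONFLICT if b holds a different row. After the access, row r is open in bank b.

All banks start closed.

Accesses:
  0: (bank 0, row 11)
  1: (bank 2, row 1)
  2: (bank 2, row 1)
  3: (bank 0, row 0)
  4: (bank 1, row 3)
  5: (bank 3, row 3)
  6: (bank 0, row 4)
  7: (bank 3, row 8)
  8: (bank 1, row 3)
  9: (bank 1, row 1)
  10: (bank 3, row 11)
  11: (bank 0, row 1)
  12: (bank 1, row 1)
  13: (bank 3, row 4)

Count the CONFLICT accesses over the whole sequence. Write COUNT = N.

COUNT = 7

0: bank 0 row 11 — prev None → EMPTY
1: bank 2 row 1 — prev None → EMPTY
2: bank 2 row 1 — prev 1 → HIT
3: bank 0 row 0 — prev 11 → CONFLICT
4: bank 1 row 3 — prev None → EMPTY
5: bank 3 row 3 — prev None → EMPTY
6: bank 0 row 4 — prev 0 → CONFLICT
7: bank 3 row 8 — prev 3 → CONFLICT
8: bank 1 row 3 — prev 3 → HIT
9: bank 1 row 1 — prev 3 → CONFLICT
10: bank 3 row 11 — prev 8 → CONFLICT
11: bank 0 row 1 — prev 4 → CONFLICT
12: bank 1 row 1 — prev 1 → HIT
13: bank 3 row 4 — prev 11 → CONFLICT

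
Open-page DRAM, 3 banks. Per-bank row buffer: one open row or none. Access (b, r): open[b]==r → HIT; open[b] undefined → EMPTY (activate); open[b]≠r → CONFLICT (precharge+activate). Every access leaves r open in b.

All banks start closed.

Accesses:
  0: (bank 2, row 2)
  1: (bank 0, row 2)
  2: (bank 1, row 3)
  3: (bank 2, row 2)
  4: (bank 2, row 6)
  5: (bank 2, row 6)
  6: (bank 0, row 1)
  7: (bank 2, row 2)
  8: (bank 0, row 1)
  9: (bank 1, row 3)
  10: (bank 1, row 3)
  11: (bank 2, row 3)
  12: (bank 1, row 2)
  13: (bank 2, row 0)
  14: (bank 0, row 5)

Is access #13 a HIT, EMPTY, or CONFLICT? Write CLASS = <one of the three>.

CLASS = CONFLICT

step 0: bank2 None->2 [EMPTY]
step 1: bank0 None->2 [EMPTY]
step 2: bank1 None->3 [EMPTY]
step 3: bank2 2->2 [HIT]
step 4: bank2 2->6 [CONFLICT]
step 5: bank2 6->6 [HIT]
step 6: bank0 2->1 [CONFLICT]
step 7: bank2 6->2 [CONFLICT]
step 8: bank0 1->1 [HIT]
step 9: bank1 3->3 [HIT]
step 10: bank1 3->3 [HIT]
step 11: bank2 2->3 [CONFLICT]
step 12: bank1 3->2 [CONFLICT]
step 13: bank2 3->0 [CONFLICT]
step 14: bank0 1->5 [CONFLICT]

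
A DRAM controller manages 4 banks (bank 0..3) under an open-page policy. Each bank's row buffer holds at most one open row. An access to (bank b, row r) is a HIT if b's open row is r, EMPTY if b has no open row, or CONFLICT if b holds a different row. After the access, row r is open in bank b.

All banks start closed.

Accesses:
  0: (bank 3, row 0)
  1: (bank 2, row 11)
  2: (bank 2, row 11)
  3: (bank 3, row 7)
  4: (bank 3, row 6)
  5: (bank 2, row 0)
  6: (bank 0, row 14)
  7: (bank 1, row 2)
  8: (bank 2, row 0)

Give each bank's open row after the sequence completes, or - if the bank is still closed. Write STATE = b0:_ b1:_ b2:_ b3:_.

#0 (3,0) E
#1 (2,11) E
#2 (2,11) H  (was 11)
#3 (3,7) C  (was 0)
#4 (3,6) C  (was 7)
#5 (2,0) C  (was 11)
#6 (0,14) E
#7 (1,2) E
#8 (2,0) H  (was 0)

STATE = b0:14 b1:2 b2:0 b3:6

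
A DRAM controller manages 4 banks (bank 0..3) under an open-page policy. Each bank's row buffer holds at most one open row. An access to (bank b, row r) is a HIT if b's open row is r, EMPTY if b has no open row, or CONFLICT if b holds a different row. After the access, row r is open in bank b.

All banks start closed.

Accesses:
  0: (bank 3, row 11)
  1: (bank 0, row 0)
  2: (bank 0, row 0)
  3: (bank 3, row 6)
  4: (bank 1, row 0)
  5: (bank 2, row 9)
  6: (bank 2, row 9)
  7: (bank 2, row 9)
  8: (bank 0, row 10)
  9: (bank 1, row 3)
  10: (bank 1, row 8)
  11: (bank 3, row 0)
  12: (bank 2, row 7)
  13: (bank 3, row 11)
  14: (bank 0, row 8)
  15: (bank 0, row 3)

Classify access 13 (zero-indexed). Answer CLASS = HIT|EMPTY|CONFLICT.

CLASS = CONFLICT

  [0] b3 r11: no row ⇒ E
  [1] b0 r0: no row ⇒ E
  [2] b0 r0: had r0 ⇒ H
  [3] b3 r6: had r11 ⇒ C
  [4] b1 r0: no row ⇒ E
  [5] b2 r9: no row ⇒ E
  [6] b2 r9: had r9 ⇒ H
  [7] b2 r9: had r9 ⇒ H
  [8] b0 r10: had r0 ⇒ C
  [9] b1 r3: had r0 ⇒ C
  [10] b1 r8: had r3 ⇒ C
  [11] b3 r0: had r6 ⇒ C
  [12] b2 r7: had r9 ⇒ C
  [13] b3 r11: had r0 ⇒ C
  [14] b0 r8: had r10 ⇒ C
  [15] b0 r3: had r8 ⇒ C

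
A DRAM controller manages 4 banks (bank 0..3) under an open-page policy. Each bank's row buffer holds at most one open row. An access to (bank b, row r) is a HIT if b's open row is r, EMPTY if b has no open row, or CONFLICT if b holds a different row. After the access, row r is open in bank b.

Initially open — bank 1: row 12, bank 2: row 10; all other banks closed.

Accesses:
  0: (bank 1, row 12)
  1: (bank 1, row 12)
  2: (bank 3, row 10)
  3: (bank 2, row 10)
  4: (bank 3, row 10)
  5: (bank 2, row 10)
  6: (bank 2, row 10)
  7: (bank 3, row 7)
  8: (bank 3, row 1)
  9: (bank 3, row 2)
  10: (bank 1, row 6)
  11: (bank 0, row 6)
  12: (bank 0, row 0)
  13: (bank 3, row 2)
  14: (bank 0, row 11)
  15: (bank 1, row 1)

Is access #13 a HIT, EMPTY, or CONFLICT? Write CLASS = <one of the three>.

step 0: bank1 12->12 [HIT]
step 1: bank1 12->12 [HIT]
step 2: bank3 None->10 [EMPTY]
step 3: bank2 10->10 [HIT]
step 4: bank3 10->10 [HIT]
step 5: bank2 10->10 [HIT]
step 6: bank2 10->10 [HIT]
step 7: bank3 10->7 [CONFLICT]
step 8: bank3 7->1 [CONFLICT]
step 9: bank3 1->2 [CONFLICT]
step 10: bank1 12->6 [CONFLICT]
step 11: bank0 None->6 [EMPTY]
step 12: bank0 6->0 [CONFLICT]
step 13: bank3 2->2 [HIT]
step 14: bank0 0->11 [CONFLICT]
step 15: bank1 6->1 [CONFLICT]

CLASS = HIT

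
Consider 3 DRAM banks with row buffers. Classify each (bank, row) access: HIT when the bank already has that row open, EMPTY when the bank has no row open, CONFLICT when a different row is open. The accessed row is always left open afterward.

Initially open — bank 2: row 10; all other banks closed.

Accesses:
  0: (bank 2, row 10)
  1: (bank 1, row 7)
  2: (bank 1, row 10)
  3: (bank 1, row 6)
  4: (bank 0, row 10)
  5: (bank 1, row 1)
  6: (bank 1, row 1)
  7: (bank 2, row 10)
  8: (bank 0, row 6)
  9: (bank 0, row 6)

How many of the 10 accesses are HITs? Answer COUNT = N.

COUNT = 4

#0 (2,10) H  (was 10)
#1 (1,7) E
#2 (1,10) C  (was 7)
#3 (1,6) C  (was 10)
#4 (0,10) E
#5 (1,1) C  (was 6)
#6 (1,1) H  (was 1)
#7 (2,10) H  (was 10)
#8 (0,6) C  (was 10)
#9 (0,6) H  (was 6)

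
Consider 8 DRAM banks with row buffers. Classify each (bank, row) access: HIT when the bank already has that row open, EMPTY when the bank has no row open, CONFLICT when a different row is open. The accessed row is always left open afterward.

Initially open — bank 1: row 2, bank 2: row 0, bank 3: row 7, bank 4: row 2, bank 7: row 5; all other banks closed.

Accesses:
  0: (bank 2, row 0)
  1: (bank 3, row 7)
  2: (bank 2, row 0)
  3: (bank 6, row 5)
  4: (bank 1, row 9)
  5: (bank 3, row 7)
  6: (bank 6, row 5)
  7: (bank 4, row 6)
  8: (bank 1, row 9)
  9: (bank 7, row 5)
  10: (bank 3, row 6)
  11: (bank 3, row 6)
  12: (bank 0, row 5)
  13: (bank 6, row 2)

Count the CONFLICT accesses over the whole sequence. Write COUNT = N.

COUNT = 4

#0 (2,0) H  (was 0)
#1 (3,7) H  (was 7)
#2 (2,0) H  (was 0)
#3 (6,5) E
#4 (1,9) C  (was 2)
#5 (3,7) H  (was 7)
#6 (6,5) H  (was 5)
#7 (4,6) C  (was 2)
#8 (1,9) H  (was 9)
#9 (7,5) H  (was 5)
#10 (3,6) C  (was 7)
#11 (3,6) H  (was 6)
#12 (0,5) E
#13 (6,2) C  (was 5)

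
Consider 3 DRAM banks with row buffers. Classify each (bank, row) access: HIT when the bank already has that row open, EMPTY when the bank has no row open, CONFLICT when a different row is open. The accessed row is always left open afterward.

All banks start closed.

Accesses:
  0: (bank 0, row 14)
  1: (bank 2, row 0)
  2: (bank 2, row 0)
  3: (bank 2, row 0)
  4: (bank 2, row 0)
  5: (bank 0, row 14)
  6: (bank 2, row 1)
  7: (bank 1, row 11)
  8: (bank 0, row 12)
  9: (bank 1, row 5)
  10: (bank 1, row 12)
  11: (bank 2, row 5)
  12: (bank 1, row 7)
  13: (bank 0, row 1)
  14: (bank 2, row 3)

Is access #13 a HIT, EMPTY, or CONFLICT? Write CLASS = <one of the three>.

CLASS = CONFLICT

step 0: bank0 None->14 [EMPTY]
step 1: bank2 None->0 [EMPTY]
step 2: bank2 0->0 [HIT]
step 3: bank2 0->0 [HIT]
step 4: bank2 0->0 [HIT]
step 5: bank0 14->14 [HIT]
step 6: bank2 0->1 [CONFLICT]
step 7: bank1 None->11 [EMPTY]
step 8: bank0 14->12 [CONFLICT]
step 9: bank1 11->5 [CONFLICT]
step 10: bank1 5->12 [CONFLICT]
step 11: bank2 1->5 [CONFLICT]
step 12: bank1 12->7 [CONFLICT]
step 13: bank0 12->1 [CONFLICT]
step 14: bank2 5->3 [CONFLICT]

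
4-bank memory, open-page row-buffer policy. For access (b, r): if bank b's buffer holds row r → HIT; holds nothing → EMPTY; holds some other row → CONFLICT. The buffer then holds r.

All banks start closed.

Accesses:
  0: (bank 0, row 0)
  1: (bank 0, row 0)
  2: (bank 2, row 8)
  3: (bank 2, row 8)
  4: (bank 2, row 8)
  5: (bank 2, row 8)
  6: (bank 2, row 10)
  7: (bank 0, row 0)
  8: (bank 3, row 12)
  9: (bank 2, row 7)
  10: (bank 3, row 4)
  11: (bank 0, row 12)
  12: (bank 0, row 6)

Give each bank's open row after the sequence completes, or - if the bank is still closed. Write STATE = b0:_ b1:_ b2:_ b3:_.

  [0] b0 r0: no row ⇒ E
  [1] b0 r0: had r0 ⇒ H
  [2] b2 r8: no row ⇒ E
  [3] b2 r8: had r8 ⇒ H
  [4] b2 r8: had r8 ⇒ H
  [5] b2 r8: had r8 ⇒ H
  [6] b2 r10: had r8 ⇒ C
  [7] b0 r0: had r0 ⇒ H
  [8] b3 r12: no row ⇒ E
  [9] b2 r7: had r10 ⇒ C
  [10] b3 r4: had r12 ⇒ C
  [11] b0 r12: had r0 ⇒ C
  [12] b0 r6: had r12 ⇒ C

STATE = b0:6 b1:- b2:7 b3:4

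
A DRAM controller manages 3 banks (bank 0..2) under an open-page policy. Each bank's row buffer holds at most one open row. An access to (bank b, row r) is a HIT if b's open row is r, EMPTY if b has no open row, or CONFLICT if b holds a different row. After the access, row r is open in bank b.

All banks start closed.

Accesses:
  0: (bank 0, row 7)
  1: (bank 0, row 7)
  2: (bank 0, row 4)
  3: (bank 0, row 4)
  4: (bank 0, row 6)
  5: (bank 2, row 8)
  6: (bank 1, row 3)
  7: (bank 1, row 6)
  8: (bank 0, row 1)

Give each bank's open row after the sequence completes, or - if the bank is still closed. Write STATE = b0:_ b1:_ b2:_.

STATE = b0:1 b1:6 b2:8

  [0] b0 r7: no row ⇒ E
  [1] b0 r7: had r7 ⇒ H
  [2] b0 r4: had r7 ⇒ C
  [3] b0 r4: had r4 ⇒ H
  [4] b0 r6: had r4 ⇒ C
  [5] b2 r8: no row ⇒ E
  [6] b1 r3: no row ⇒ E
  [7] b1 r6: had r3 ⇒ C
  [8] b0 r1: had r6 ⇒ C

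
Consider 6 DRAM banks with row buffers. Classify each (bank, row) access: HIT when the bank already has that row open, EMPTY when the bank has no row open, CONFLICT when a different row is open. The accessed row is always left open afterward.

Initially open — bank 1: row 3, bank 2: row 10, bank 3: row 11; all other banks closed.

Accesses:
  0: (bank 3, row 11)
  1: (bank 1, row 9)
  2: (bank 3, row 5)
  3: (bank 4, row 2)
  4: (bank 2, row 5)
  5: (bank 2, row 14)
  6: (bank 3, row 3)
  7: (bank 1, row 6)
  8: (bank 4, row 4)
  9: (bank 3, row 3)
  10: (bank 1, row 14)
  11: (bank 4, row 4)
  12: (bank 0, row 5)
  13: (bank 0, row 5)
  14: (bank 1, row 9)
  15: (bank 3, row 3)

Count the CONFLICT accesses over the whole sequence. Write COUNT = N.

0: bank 3 row 11 — prev 11 → HIT
1: bank 1 row 9 — prev 3 → CONFLICT
2: bank 3 row 5 — prev 11 → CONFLICT
3: bank 4 row 2 — prev None → EMPTY
4: bank 2 row 5 — prev 10 → CONFLICT
5: bank 2 row 14 — prev 5 → CONFLICT
6: bank 3 row 3 — prev 5 → CONFLICT
7: bank 1 row 6 — prev 9 → CONFLICT
8: bank 4 row 4 — prev 2 → CONFLICT
9: bank 3 row 3 — prev 3 → HIT
10: bank 1 row 14 — prev 6 → CONFLICT
11: bank 4 row 4 — prev 4 → HIT
12: bank 0 row 5 — prev None → EMPTY
13: bank 0 row 5 — prev 5 → HIT
14: bank 1 row 9 — prev 14 → CONFLICT
15: bank 3 row 3 — prev 3 → HIT

COUNT = 9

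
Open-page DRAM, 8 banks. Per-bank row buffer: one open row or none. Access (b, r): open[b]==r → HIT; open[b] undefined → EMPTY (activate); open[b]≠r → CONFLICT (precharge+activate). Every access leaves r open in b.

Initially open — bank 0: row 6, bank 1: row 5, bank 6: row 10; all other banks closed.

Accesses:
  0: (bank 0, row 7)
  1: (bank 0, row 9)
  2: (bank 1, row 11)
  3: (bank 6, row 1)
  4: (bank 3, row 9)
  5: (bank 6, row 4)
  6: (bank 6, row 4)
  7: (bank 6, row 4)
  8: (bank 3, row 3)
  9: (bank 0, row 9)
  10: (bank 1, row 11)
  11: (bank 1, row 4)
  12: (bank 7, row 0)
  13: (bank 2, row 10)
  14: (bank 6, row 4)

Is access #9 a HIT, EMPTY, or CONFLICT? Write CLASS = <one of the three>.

step 0: bank0 6->7 [CONFLICT]
step 1: bank0 7->9 [CONFLICT]
step 2: bank1 5->11 [CONFLICT]
step 3: bank6 10->1 [CONFLICT]
step 4: bank3 None->9 [EMPTY]
step 5: bank6 1->4 [CONFLICT]
step 6: bank6 4->4 [HIT]
step 7: bank6 4->4 [HIT]
step 8: bank3 9->3 [CONFLICT]
step 9: bank0 9->9 [HIT]
step 10: bank1 11->11 [HIT]
step 11: bank1 11->4 [CONFLICT]
step 12: bank7 None->0 [EMPTY]
step 13: bank2 None->10 [EMPTY]
step 14: bank6 4->4 [HIT]

CLASS = HIT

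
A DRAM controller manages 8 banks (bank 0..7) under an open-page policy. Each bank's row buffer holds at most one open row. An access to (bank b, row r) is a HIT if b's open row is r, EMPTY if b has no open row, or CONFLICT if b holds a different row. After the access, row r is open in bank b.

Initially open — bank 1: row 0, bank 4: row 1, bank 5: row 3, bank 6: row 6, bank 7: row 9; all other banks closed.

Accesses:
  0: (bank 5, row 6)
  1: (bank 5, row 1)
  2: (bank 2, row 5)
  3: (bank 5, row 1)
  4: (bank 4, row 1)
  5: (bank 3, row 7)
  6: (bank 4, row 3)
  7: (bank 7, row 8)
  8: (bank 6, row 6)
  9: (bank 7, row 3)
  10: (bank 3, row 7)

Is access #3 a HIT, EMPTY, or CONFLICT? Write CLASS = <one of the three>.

CLASS = HIT

  [0] b5 r6: had r3 ⇒ C
  [1] b5 r1: had r6 ⇒ C
  [2] b2 r5: no row ⇒ E
  [3] b5 r1: had r1 ⇒ H
  [4] b4 r1: had r1 ⇒ H
  [5] b3 r7: no row ⇒ E
  [6] b4 r3: had r1 ⇒ C
  [7] b7 r8: had r9 ⇒ C
  [8] b6 r6: had r6 ⇒ H
  [9] b7 r3: had r8 ⇒ C
  [10] b3 r7: had r7 ⇒ H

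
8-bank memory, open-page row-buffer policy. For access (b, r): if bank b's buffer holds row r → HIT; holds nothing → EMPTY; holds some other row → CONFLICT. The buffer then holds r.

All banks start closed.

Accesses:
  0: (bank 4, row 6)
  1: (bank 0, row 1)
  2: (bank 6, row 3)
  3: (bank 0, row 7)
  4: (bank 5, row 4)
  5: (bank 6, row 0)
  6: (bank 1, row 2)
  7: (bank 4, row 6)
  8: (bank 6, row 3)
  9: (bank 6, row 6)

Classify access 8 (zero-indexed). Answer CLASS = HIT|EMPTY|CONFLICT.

  [0] b4 r6: no row ⇒ E
  [1] b0 r1: no row ⇒ E
  [2] b6 r3: no row ⇒ E
  [3] b0 r7: had r1 ⇒ C
  [4] b5 r4: no row ⇒ E
  [5] b6 r0: had r3 ⇒ C
  [6] b1 r2: no row ⇒ E
  [7] b4 r6: had r6 ⇒ H
  [8] b6 r3: had r0 ⇒ C
  [9] b6 r6: had r3 ⇒ C

CLASS = CONFLICT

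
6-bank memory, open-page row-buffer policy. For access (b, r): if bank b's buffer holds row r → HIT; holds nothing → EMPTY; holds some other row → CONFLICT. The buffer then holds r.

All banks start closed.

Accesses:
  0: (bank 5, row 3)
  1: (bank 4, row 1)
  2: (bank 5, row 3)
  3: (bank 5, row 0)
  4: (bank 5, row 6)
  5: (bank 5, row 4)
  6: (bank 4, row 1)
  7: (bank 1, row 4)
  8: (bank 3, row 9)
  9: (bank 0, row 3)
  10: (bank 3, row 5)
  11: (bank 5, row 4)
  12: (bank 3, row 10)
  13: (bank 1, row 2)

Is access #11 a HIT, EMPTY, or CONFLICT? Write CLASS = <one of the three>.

CLASS = HIT

  [0] b5 r3: no row ⇒ E
  [1] b4 r1: no row ⇒ E
  [2] b5 r3: had r3 ⇒ H
  [3] b5 r0: had r3 ⇒ C
  [4] b5 r6: had r0 ⇒ C
  [5] b5 r4: had r6 ⇒ C
  [6] b4 r1: had r1 ⇒ H
  [7] b1 r4: no row ⇒ E
  [8] b3 r9: no row ⇒ E
  [9] b0 r3: no row ⇒ E
  [10] b3 r5: had r9 ⇒ C
  [11] b5 r4: had r4 ⇒ H
  [12] b3 r10: had r5 ⇒ C
  [13] b1 r2: had r4 ⇒ C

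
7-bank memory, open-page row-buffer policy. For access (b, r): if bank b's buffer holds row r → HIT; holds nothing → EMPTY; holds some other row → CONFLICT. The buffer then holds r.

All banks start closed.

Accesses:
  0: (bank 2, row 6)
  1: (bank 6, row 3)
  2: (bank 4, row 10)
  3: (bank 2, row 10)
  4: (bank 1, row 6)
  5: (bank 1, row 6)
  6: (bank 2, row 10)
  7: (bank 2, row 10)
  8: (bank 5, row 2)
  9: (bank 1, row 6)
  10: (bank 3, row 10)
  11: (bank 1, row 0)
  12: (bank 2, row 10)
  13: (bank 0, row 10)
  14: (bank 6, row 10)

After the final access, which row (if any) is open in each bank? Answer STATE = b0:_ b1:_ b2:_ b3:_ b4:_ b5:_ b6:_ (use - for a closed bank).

#0 (2,6) E
#1 (6,3) E
#2 (4,10) E
#3 (2,10) C  (was 6)
#4 (1,6) E
#5 (1,6) H  (was 6)
#6 (2,10) H  (was 10)
#7 (2,10) H  (was 10)
#8 (5,2) E
#9 (1,6) H  (was 6)
#10 (3,10) E
#11 (1,0) C  (was 6)
#12 (2,10) H  (was 10)
#13 (0,10) E
#14 (6,10) C  (was 3)

STATE = b0:10 b1:0 b2:10 b3:10 b4:10 b5:2 b6:10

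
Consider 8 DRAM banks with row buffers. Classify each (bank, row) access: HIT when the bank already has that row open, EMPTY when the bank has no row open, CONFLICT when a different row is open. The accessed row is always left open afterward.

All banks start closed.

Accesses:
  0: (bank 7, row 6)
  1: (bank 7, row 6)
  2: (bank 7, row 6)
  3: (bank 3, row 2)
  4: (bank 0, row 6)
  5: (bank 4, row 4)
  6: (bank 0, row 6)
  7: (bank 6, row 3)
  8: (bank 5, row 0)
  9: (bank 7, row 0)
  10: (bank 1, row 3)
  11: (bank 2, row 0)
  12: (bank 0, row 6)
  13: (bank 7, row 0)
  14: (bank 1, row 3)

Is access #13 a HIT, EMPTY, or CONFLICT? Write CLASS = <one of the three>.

CLASS = HIT

  [0] b7 r6: no row ⇒ E
  [1] b7 r6: had r6 ⇒ H
  [2] b7 r6: had r6 ⇒ H
  [3] b3 r2: no row ⇒ E
  [4] b0 r6: no row ⇒ E
  [5] b4 r4: no row ⇒ E
  [6] b0 r6: had r6 ⇒ H
  [7] b6 r3: no row ⇒ E
  [8] b5 r0: no row ⇒ E
  [9] b7 r0: had r6 ⇒ C
  [10] b1 r3: no row ⇒ E
  [11] b2 r0: no row ⇒ E
  [12] b0 r6: had r6 ⇒ H
  [13] b7 r0: had r0 ⇒ H
  [14] b1 r3: had r3 ⇒ H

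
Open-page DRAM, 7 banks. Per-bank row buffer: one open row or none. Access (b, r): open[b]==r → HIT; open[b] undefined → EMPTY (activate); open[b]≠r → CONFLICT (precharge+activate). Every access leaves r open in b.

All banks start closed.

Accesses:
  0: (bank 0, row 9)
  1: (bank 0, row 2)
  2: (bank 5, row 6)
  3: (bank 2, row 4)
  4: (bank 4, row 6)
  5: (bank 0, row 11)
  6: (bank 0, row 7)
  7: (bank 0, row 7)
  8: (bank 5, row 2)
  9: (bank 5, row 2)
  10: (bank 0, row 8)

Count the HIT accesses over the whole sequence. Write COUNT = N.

COUNT = 2

  [0] b0 r9: no row ⇒ E
  [1] b0 r2: had r9 ⇒ C
  [2] b5 r6: no row ⇒ E
  [3] b2 r4: no row ⇒ E
  [4] b4 r6: no row ⇒ E
  [5] b0 r11: had r2 ⇒ C
  [6] b0 r7: had r11 ⇒ C
  [7] b0 r7: had r7 ⇒ H
  [8] b5 r2: had r6 ⇒ C
  [9] b5 r2: had r2 ⇒ H
  [10] b0 r8: had r7 ⇒ C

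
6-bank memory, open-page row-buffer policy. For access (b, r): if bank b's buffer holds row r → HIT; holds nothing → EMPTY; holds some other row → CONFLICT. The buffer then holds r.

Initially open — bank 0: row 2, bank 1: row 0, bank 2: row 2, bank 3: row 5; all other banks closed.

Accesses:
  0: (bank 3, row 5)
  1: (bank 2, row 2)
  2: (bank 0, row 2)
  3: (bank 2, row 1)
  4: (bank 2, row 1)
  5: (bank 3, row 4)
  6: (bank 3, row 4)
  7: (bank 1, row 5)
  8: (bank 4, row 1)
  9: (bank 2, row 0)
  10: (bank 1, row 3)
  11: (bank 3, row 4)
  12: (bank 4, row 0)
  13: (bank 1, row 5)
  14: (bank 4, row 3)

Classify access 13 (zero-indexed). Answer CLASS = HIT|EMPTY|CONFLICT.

CLASS = CONFLICT

  [0] b3 r5: had r5 ⇒ H
  [1] b2 r2: had r2 ⇒ H
  [2] b0 r2: had r2 ⇒ H
  [3] b2 r1: had r2 ⇒ C
  [4] b2 r1: had r1 ⇒ H
  [5] b3 r4: had r5 ⇒ C
  [6] b3 r4: had r4 ⇒ H
  [7] b1 r5: had r0 ⇒ C
  [8] b4 r1: no row ⇒ E
  [9] b2 r0: had r1 ⇒ C
  [10] b1 r3: had r5 ⇒ C
  [11] b3 r4: had r4 ⇒ H
  [12] b4 r0: had r1 ⇒ C
  [13] b1 r5: had r3 ⇒ C
  [14] b4 r3: had r0 ⇒ C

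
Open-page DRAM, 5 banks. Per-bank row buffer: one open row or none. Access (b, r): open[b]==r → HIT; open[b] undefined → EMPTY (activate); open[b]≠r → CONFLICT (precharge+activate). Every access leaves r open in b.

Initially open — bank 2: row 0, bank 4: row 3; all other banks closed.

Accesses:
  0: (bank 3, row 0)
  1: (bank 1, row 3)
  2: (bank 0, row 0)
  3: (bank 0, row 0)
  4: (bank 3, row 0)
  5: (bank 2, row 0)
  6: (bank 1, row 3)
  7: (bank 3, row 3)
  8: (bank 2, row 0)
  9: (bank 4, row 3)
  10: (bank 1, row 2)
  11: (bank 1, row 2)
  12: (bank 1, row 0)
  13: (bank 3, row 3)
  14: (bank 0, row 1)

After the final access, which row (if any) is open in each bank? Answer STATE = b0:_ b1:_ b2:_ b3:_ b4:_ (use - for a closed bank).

step 0: bank3 None->0 [EMPTY]
step 1: bank1 None->3 [EMPTY]
step 2: bank0 None->0 [EMPTY]
step 3: bank0 0->0 [HIT]
step 4: bank3 0->0 [HIT]
step 5: bank2 0->0 [HIT]
step 6: bank1 3->3 [HIT]
step 7: bank3 0->3 [CONFLICT]
step 8: bank2 0->0 [HIT]
step 9: bank4 3->3 [HIT]
step 10: bank1 3->2 [CONFLICT]
step 11: bank1 2->2 [HIT]
step 12: bank1 2->0 [CONFLICT]
step 13: bank3 3->3 [HIT]
step 14: bank0 0->1 [CONFLICT]

STATE = b0:1 b1:0 b2:0 b3:3 b4:3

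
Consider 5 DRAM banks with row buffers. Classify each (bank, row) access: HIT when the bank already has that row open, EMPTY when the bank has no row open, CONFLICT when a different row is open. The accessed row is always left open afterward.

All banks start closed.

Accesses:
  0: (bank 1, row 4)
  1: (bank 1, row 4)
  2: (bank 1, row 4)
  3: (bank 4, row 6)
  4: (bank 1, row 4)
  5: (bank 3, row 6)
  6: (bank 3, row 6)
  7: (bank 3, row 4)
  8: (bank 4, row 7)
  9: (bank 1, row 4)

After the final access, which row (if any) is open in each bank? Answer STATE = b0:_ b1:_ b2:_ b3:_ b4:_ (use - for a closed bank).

STATE = b0:- b1:4 b2:- b3:4 b4:7

0: bank 1 row 4 — prev None → EMPTY
1: bank 1 row 4 — prev 4 → HIT
2: bank 1 row 4 — prev 4 → HIT
3: bank 4 row 6 — prev None → EMPTY
4: bank 1 row 4 — prev 4 → HIT
5: bank 3 row 6 — prev None → EMPTY
6: bank 3 row 6 — prev 6 → HIT
7: bank 3 row 4 — prev 6 → CONFLICT
8: bank 4 row 7 — prev 6 → CONFLICT
9: bank 1 row 4 — prev 4 → HIT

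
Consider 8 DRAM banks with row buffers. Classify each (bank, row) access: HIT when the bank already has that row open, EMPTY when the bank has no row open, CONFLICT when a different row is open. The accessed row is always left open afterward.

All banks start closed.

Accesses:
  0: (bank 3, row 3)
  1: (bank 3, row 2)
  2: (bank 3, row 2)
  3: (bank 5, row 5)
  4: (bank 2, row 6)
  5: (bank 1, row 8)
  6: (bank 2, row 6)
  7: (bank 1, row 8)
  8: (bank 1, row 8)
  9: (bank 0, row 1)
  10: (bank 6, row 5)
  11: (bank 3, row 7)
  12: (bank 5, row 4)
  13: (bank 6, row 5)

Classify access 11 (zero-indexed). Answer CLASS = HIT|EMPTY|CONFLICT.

  [0] b3 r3: no row ⇒ E
  [1] b3 r2: had r3 ⇒ C
  [2] b3 r2: had r2 ⇒ H
  [3] b5 r5: no row ⇒ E
  [4] b2 r6: no row ⇒ E
  [5] b1 r8: no row ⇒ E
  [6] b2 r6: had r6 ⇒ H
  [7] b1 r8: had r8 ⇒ H
  [8] b1 r8: had r8 ⇒ H
  [9] b0 r1: no row ⇒ E
  [10] b6 r5: no row ⇒ E
  [11] b3 r7: had r2 ⇒ C
  [12] b5 r4: had r5 ⇒ C
  [13] b6 r5: had r5 ⇒ H

CLASS = CONFLICT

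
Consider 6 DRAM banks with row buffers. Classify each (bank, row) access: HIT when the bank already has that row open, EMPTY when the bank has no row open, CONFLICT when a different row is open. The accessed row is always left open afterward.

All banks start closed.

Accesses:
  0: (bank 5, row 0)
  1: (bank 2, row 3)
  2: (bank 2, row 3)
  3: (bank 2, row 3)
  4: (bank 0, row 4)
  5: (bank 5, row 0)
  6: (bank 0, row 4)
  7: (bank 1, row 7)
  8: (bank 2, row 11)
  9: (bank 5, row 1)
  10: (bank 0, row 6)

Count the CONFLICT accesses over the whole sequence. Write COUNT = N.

COUNT = 3

step 0: bank5 None->0 [EMPTY]
step 1: bank2 None->3 [EMPTY]
step 2: bank2 3->3 [HIT]
step 3: bank2 3->3 [HIT]
step 4: bank0 None->4 [EMPTY]
step 5: bank5 0->0 [HIT]
step 6: bank0 4->4 [HIT]
step 7: bank1 None->7 [EMPTY]
step 8: bank2 3->11 [CONFLICT]
step 9: bank5 0->1 [CONFLICT]
step 10: bank0 4->6 [CONFLICT]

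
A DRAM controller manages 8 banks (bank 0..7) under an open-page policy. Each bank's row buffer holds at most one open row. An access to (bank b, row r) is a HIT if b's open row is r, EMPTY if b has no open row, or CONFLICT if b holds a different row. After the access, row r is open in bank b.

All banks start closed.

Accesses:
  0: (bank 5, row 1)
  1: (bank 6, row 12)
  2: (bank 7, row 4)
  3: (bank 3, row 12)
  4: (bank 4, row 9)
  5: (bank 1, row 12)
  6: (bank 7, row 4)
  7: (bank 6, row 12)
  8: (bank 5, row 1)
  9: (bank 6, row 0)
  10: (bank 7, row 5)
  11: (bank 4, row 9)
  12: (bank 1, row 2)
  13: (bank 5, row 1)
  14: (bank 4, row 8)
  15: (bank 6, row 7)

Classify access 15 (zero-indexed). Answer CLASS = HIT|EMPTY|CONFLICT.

#0 (5,1) E
#1 (6,12) E
#2 (7,4) E
#3 (3,12) E
#4 (4,9) E
#5 (1,12) E
#6 (7,4) H  (was 4)
#7 (6,12) H  (was 12)
#8 (5,1) H  (was 1)
#9 (6,0) C  (was 12)
#10 (7,5) C  (was 4)
#11 (4,9) H  (was 9)
#12 (1,2) C  (was 12)
#13 (5,1) H  (was 1)
#14 (4,8) C  (was 9)
#15 (6,7) C  (was 0)

CLASS = CONFLICT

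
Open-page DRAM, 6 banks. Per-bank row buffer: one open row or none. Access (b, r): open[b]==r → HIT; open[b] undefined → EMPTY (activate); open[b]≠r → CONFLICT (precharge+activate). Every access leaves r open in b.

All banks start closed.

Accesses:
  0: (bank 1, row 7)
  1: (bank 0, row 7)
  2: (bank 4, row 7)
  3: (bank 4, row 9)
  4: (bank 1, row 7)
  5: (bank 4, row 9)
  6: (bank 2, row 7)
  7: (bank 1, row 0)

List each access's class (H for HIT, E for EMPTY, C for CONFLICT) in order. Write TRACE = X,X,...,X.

TRACE = E,E,E,C,H,H,E,C

#0 (1,7) E
#1 (0,7) E
#2 (4,7) E
#3 (4,9) C  (was 7)
#4 (1,7) H  (was 7)
#5 (4,9) H  (was 9)
#6 (2,7) E
#7 (1,0) C  (was 7)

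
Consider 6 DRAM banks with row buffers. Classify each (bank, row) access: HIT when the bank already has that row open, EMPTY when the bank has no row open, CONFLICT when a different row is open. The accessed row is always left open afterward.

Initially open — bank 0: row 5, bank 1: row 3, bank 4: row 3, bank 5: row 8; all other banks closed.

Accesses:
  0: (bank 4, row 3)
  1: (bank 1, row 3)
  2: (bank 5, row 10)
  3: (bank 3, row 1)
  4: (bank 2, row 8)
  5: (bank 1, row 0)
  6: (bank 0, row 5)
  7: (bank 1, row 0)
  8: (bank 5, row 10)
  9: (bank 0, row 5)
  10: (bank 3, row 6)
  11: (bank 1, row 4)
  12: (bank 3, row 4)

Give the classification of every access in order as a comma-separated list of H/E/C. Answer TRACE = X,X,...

step 0: bank4 3->3 [HIT]
step 1: bank1 3->3 [HIT]
step 2: bank5 8->10 [CONFLICT]
step 3: bank3 None->1 [EMPTY]
step 4: bank2 None->8 [EMPTY]
step 5: bank1 3->0 [CONFLICT]
step 6: bank0 5->5 [HIT]
step 7: bank1 0->0 [HIT]
step 8: bank5 10->10 [HIT]
step 9: bank0 5->5 [HIT]
step 10: bank3 1->6 [CONFLICT]
step 11: bank1 0->4 [CONFLICT]
step 12: bank3 6->4 [CONFLICT]

TRACE = H,H,C,E,E,C,H,H,H,H,C,C,C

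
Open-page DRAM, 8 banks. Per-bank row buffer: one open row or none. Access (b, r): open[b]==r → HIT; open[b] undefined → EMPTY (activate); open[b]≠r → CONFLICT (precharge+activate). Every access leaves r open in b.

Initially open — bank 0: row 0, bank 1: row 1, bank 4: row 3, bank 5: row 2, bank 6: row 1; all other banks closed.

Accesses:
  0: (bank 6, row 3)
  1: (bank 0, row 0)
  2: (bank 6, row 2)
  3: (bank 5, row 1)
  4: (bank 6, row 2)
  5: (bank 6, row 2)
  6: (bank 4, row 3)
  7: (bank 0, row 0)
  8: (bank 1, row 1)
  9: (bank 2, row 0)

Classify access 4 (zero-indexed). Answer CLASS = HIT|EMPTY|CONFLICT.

#0 (6,3) C  (was 1)
#1 (0,0) H  (was 0)
#2 (6,2) C  (was 3)
#3 (5,1) C  (was 2)
#4 (6,2) H  (was 2)
#5 (6,2) H  (was 2)
#6 (4,3) H  (was 3)
#7 (0,0) H  (was 0)
#8 (1,1) H  (was 1)
#9 (2,0) E

CLASS = HIT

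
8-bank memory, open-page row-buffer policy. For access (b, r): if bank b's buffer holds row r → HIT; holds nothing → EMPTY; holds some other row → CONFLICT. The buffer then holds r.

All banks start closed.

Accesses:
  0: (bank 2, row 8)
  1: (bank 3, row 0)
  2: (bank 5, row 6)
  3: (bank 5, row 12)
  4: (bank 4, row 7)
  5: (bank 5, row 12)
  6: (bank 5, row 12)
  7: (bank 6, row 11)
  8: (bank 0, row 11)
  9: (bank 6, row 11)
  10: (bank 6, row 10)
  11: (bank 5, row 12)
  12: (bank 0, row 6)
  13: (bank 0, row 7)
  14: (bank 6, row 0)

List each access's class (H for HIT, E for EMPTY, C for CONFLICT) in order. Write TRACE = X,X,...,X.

  [0] b2 r8: no row ⇒ E
  [1] b3 r0: no row ⇒ E
  [2] b5 r6: no row ⇒ E
  [3] b5 r12: had r6 ⇒ C
  [4] b4 r7: no row ⇒ E
  [5] b5 r12: had r12 ⇒ H
  [6] b5 r12: had r12 ⇒ H
  [7] b6 r11: no row ⇒ E
  [8] b0 r11: no row ⇒ E
  [9] b6 r11: had r11 ⇒ H
  [10] b6 r10: had r11 ⇒ C
  [11] b5 r12: had r12 ⇒ H
  [12] b0 r6: had r11 ⇒ C
  [13] b0 r7: had r6 ⇒ C
  [14] b6 r0: had r10 ⇒ C

TRACE = E,E,E,C,E,H,H,E,E,H,C,H,C,C,C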